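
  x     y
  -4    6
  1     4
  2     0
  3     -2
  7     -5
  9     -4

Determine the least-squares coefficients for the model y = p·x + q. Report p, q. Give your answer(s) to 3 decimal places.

Forming MᵀM = [[160, 18]; [18, 6]] and Mᵀy = [-97, -1]ᵀ gives MᵀM·[p, q]ᵀ = Mᵀy.
Determinant 160·6 − 18² = 636.
p = ((-97)·6 − 18·(-1))/636 = -47/53; q = (160·(-1) − 18·(-97))/636 = 793/318.

p = -0.887, q = 2.494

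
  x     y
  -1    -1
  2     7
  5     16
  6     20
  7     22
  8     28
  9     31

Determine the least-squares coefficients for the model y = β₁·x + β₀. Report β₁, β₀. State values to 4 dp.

Entries of AᵀA: Σx·x = 260, Σx = 36, Σ1 = 7.
And Σx·y = 872, Σy = 123.
So AᵀA·[β₁, β₀]ᵀ = Aᵀy: [[260, 36]; [36, 7]]·[β₁, β₀]ᵀ = [872, 123]ᵀ.
Determinant 260·7 − 36² = 524.
β₁ = (872·7 − 36·123)/524 = 419/131; β₀ = (260·123 − 36·872)/524 = 147/131.

β₁ = 3.1985, β₀ = 1.1221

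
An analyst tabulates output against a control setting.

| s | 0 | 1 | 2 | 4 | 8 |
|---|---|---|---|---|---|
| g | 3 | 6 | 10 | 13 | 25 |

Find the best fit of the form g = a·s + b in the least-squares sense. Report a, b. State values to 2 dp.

a = 2.68, b = 3.38

Normal-equation sums: Σs·s = 85, Σs = 15, Σ1 = 5.
Moment sums: Σs·g = 278, Σg = 57.
Normal equations: [[85, 15]; [15, 5]]·[a, b]ᵀ = [278, 57]ᵀ.
Determinant 85·5 − 15² = 200.
a = (278·5 − 15·57)/200 = 107/40; b = (85·57 − 15·278)/200 = 27/8.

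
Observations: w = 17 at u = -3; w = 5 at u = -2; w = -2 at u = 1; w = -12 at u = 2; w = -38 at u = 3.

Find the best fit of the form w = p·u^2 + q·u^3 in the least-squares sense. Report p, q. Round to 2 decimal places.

Compute the Gram sums: Σu^2·u^2 = 195, Σu^2·u^3 = 1, Σu^3·u^3 = 1587.
Right-hand side: Σu^2·w = -219, Σu^3·w = -1623.
Normal equations: [[195, 1]; [1, 1587]]·[p, q]ᵀ = [-219, -1623]ᵀ.
Δ = 195·1587 − 1² = 309464.
p = ((-219)·1587 − 1·(-1623))/309464 = -172965/154732; q = (195·(-1623) − 1·(-219))/309464 = -158133/154732.

p = -1.12, q = -1.02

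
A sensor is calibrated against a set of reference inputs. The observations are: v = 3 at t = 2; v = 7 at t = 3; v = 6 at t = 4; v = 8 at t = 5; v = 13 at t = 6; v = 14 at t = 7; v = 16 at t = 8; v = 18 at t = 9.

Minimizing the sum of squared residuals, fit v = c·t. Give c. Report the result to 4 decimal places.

c = 1.9613

Entries of AᵀA: Σt·t = 284.
Right-hand side: Σt·v = 557.
So AᵀA·[c]ᵀ = Aᵀv: [[284]]·[c]ᵀ = [557]ᵀ.
Hence c = 557 / 284 ≈ 1.96127.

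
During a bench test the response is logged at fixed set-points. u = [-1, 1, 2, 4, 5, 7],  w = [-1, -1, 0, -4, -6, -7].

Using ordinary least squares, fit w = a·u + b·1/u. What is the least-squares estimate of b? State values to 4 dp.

Entries of AᵀA: Σu·u = 96, Σu·1/u = 6, Σ1/u·1/u = 46509/19600.
Moment sums: Σu·w = -95, Σ1/u·w = -16/5.
Normal equations: [[96, 6]; [6, 46509/19600]]·[a, b]ᵀ = [-95, -16/5]ᵀ.
Determinant 96·(46509/19600) − 6² = 234954/1225.
a = ((-95)·(46509/19600) − 6·(-16/5))/(234954/1225) = -149705/139232; b = (96·(-16/5) − 6·(-95))/(234954/1225) = 17885/13053.

b = 1.3702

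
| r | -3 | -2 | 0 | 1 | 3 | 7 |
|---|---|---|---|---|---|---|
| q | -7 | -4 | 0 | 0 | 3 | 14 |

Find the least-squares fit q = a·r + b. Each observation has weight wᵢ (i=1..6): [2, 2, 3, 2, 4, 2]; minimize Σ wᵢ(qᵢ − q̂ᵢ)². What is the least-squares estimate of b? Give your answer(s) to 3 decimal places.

b = -1.094

From the data, Σwᵢ·r·r = 162, Σwᵢ·r = 18, Σwᵢ·1 = 15.
Moment sums: Σwᵢ·r·q = 290, Σwᵢ·q = 18.
Normal equations: [[162, 18]; [18, 15]]·[a, b]ᵀ = [290, 18]ᵀ.
det = 162·15 − 18² = 2106.
a = (290·15 − 18·18)/2106 = 671/351; b = (162·18 − 18·290)/2106 = -128/117.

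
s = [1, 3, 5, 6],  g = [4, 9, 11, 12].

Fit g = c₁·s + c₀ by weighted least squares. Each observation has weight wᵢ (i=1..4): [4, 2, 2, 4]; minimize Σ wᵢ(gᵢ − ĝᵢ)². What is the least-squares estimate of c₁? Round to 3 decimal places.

The normal equations are: 216·c₁ + 44·c₀ = 468;  44·c₁ + 12·c₀ = 104.
(Σwᵢ·s·s = 216, Σwᵢ·s = 44, Σwᵢ·1 = 12, Σwᵢ·s·g = 468, Σwᵢ·g = 104.)
Eliminating c₀: 12·(row 1) − 44·(row 2) gives 656·c₁ = 12·468 − 44·104 = 1040, so c₁ = 65/41.
Then c₀ = (104 − 44·(65/41))/12 = 117/41.

c₁ = 1.585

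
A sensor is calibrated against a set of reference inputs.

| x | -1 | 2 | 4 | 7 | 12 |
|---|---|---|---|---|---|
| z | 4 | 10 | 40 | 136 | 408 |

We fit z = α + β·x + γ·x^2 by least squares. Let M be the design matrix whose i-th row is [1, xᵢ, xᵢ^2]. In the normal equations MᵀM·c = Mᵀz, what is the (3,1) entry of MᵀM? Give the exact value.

Row 3 ↔ basis x^2, column 1 ↔ basis 1, so (MᵀM)_{3,1} = Σᵢ x^2 = (1)·(1) + (4)·(1) + (16)·(1) + (49)·(1) + (144)·(1) = 214.

214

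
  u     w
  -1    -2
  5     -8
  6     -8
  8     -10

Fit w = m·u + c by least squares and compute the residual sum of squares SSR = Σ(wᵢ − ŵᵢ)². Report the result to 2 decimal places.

Sums needed: Σu·u = 126, Σu = 18, Σ1 = 4.
For Aᵀw: Σu·w = -166, Σw = -28.
AᵀA·[m, c]ᵀ = Aᵀw becomes [[126, 18]; [18, 4]]·[m, c]ᵀ = [-166, -28]ᵀ.
Eliminating c: 4·(row 1) − 18·(row 2) gives 180·m = 4·(-166) − 18·(-28) = -160, so m = -8/9.
Then c = ((-28) − 18·(-8/9))/4 = -3.
Residuals: 1/9, -5/9, 1/3, 1/9; SSR = 4/9.

SSR = 0.44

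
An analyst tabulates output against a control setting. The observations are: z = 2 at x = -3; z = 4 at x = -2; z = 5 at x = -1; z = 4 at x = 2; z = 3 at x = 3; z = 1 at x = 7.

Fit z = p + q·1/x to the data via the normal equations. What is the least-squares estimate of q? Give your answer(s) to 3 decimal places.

With design matrix A, AᵀA = [[6, -6/7]; [-6/7, 1537/882]] and Aᵀz = [19, -95/21]ᵀ.
det = 6·(1537/882) − (-6/7)² = 1429/147.
p = (19·(1537/882) − (-6/7)·(-95/21))/(1429/147) = 25783/8574; q = (6·(-95/21) − (-6/7)·19)/(1429/147) = -1596/1429.

q = -1.117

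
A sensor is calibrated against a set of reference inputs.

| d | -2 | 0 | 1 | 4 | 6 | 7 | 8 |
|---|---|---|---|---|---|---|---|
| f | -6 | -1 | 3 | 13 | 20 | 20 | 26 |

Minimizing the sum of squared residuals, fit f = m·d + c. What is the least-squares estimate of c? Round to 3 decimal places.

The normal system AᵀA·[m, c]ᵀ = Aᵀf is [[170, 24]; [24, 7]]·[m, c]ᵀ = [535, 75]ᵀ.
Δ = 170·7 − 24² = 614.
m = (535·7 − 24·75)/614 = 1945/614; c = (170·75 − 24·535)/614 = -45/307.

c = -0.147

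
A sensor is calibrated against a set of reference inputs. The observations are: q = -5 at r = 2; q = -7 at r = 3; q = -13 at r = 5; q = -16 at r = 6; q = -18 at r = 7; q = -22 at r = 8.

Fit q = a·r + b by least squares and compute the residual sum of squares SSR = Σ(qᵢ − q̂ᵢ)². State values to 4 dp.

AᵀA·[a, b]ᵀ = Aᵀq reads: 187·a + 31·b = -494;  31·a + 6·b = -81.
det = 187·6 − 31² = 161.
a = ((-494)·6 − 31·(-81))/161 = -453/161; b = (187·(-81) − 31·(-494))/161 = 167/161.
Residuals: -66/161, 65/161, 5/161, -25/161, 106/161, -85/161; SSR = 172/161.

SSR = 1.0683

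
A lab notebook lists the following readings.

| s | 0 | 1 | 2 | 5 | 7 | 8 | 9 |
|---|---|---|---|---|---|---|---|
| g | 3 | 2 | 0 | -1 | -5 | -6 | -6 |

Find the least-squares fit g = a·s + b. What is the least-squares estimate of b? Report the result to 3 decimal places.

Entries of MᵀM: Σs·s = 224, Σs = 32, Σ1 = 7.
Moment sums: Σs·g = -140, Σg = -13.
So MᵀM·[a, b]ᵀ = Mᵀg: [[224, 32]; [32, 7]]·[a, b]ᵀ = [-140, -13]ᵀ.
Eliminating b: 7·(row 1) − 32·(row 2) gives 544·a = 7·(-140) − 32·(-13) = -564, so a = -141/136.
Then b = ((-13) − 32·(-141/136))/7 = 49/17.

b = 2.882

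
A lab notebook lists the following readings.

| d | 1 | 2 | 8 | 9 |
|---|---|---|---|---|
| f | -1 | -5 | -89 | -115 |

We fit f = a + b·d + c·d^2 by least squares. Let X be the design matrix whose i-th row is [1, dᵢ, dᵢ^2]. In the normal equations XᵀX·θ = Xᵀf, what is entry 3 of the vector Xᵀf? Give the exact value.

-15032

Entry 3 ↔ basis d^2, so (Xᵀf)_{3} = Σᵢ (d^2)·fᵢ = (1)·(-1) + (4)·(-5) + (64)·(-89) + (81)·(-115) = -15032.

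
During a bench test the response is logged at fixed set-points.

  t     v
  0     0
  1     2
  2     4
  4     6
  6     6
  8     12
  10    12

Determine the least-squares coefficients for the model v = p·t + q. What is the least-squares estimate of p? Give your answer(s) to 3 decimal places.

With design matrix X, XᵀX = [[221, 31]; [31, 7]] and Xᵀv = [286, 42]ᵀ.
det = 221·7 − 31² = 586.
p = (286·7 − 31·42)/586 = 350/293; q = (221·42 − 31·286)/586 = 208/293.

p = 1.195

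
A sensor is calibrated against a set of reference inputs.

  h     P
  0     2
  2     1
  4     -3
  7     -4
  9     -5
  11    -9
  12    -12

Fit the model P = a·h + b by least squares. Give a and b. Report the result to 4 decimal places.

AᵀA·[a, b]ᵀ = AᵀP reads: 415·a + 45·b = -326;  45·a + 7·b = -30.
Eliminating b: 7·(row 1) − 45·(row 2) gives 880·a = 7·(-326) − 45·(-30) = -932, so a = -233/220.
Then b = ((-30) − 45·(-233/220))/7 = 111/44.

a = -1.0591, b = 2.5227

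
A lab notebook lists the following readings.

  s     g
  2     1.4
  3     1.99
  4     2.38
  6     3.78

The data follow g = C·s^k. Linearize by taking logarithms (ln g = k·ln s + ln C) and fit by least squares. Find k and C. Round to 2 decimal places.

Let Y = ln g. Fitting Y = k·ln s + ln C by least squares:
Σln s = 4.9698, Σ(ln s)² = 6.8196, Σln g = 3.2214, Σln s·ln g = 4.5738.
Equations: 6.8196·k + 4.9698·ln C = 4.5738;  4.9698·k + 4·ln C = 3.2214.
Δ = 6.8196·4 − (4.9698)² = 2.5794; k = (4.5738·4 − 4.9698·3.2214)/2.5794 = 0.88600, ln C = (6.8196·3.2214 − 4.9698·4.5738)/2.5794 = -0.29546, so C = exp(-0.29546) = 0.74419.

k = 0.89, C = 0.74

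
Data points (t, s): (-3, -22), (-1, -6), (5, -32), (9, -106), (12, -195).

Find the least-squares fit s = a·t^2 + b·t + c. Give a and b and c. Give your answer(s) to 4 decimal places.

The normal system AᵀA·[a, b, c]ᵀ = Aᵀs is [[28004, 2554, 260]; [2554, 260, 22]; [260, 22, 5]]·[a, b, c]ᵀ = [-37670, -3382, -361]ᵀ.
Row-reducing yields a = -77108/52179, b = 30911/17393, c = -165733/52179.

a = -1.4778, b = 1.7772, c = -3.1762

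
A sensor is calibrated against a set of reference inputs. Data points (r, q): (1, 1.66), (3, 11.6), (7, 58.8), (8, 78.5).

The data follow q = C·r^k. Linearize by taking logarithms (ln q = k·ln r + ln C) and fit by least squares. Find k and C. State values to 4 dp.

Let Y = ln q. Fitting Y = k·ln r + ln C by least squares:
AᵀA = [[9.3176, 5.1240]; [5.1240, 4]], rhs = [19.6934, 11.3951]ᵀ  (here Σln r = 5.1240, Σ(ln r)² = 9.3176, Σln q = 11.3951, Σln r·ln q = 19.6934).
Δ = 9.3176·4 − (5.1240)² = 11.0154; k = (19.6934·4 − 5.1240·11.3951)/11.0154 = 1.85067, ln C = (9.3176·11.3951 − 5.1240·19.6934)/11.0154 = 0.47807, so C = exp(0.47807) = 1.61296.

k = 1.8507, C = 1.6130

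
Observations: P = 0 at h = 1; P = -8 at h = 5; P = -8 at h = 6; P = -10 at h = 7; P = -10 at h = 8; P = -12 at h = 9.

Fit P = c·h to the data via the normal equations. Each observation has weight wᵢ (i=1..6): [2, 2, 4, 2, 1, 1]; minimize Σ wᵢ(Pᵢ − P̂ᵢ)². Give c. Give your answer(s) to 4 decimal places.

From the data, Σwᵢ·h·h = 439.
And Σwᵢ·h·P = -600.
XᵀWX·[c]ᵀ = XᵀWP becomes [[439]]·[c]ᵀ = [-600]ᵀ.
c = (-600)/439 = -1.36674.

c = -1.3667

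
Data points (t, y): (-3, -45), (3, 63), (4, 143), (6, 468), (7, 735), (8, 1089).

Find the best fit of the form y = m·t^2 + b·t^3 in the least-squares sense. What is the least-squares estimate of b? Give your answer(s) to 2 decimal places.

The normal system AᵀA·[m, b]ᵀ = Aᵀy is [[8211, 58375]; [58375, 432003]]·[m, b]ᵀ = [125009, 922829]ᵀ.
det = 8211·432003 − 58375² = 139536008.
m = (125009·432003 − 58375·922829)/139536008 = 16765019/17442001; b = (8211·922829 − 58375·125009)/139536008 = 34993568/17442001.

b = 2.01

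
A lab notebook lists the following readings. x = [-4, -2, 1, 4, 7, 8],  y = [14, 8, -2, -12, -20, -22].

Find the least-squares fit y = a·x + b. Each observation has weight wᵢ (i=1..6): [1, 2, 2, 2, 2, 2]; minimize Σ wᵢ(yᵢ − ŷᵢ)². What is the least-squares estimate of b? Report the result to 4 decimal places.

b = 1.4057

The normal system AᵀWA·[a, b]ᵀ = AᵀWy is [[284, 32]; [32, 11]]·[a, b]ᵀ = [-820, -82]ᵀ.
Determinant 284·11 − 32² = 2100.
a = ((-820)·11 − 32·(-82))/2100 = -533/175; b = (284·(-82) − 32·(-820))/2100 = 246/175.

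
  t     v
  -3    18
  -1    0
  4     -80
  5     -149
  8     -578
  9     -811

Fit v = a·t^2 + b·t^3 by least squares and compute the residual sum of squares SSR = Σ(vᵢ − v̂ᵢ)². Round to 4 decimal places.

SSR = 2.5923

The normal system MᵀM·[a, b]ᵀ = Mᵀv is [[11620, 95722]; [95722, 814036]]·[a, b]ᵀ = [-107526, -911386]ᵀ.
Δ = 11620·814036 − 95722² = 296397036.
a = ((-107526)·814036 − 95722·(-911386))/296397036 = -3820319/3899961; b = (11620·(-911386) − 95722·(-107526))/296397036 = -74425387/74099259.
Residuals: -2491582/8233251, -1839326/74099259, -1112992/24699753, 5925793/5699943, -78065654/74099259, 1521445/2744417; SSR = 192087602/74099259.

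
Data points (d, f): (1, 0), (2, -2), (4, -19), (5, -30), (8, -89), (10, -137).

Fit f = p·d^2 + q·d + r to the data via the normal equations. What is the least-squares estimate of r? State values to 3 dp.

r = 1.604

Forming XᵀX = [[14994, 1710, 210]; [1710, 210, 30]; [210, 30, 6]] and Xᵀf = [-20458, -2312, -277]ᵀ gives XᵀX·[p, q, r]ᵀ = Xᵀf.
Solving the 3×3 system (Gaussian elimination) gives p = -283/192, q = 733/960, r = 77/48.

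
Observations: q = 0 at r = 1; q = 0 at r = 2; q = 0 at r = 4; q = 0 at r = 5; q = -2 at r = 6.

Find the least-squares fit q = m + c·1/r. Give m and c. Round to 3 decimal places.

Normal-equation sums: Σ1 = 5, Σ1/r = 127/60, Σ1/r·1/r = 4969/3600.
Right-hand side: Σq = -2, Σ1/r·q = -1/3.
MᵀM·[m, c]ᵀ = Mᵀq becomes [[5, 127/60]; [127/60, 4969/3600]]·[m, c]ᵀ = [-2, -1/3]ᵀ.
Δ = 5·(4969/3600) − (127/60)² = 2179/900.
m = ((-2)·(4969/3600) − (127/60)·(-1/3))/(2179/900) = -3699/4358; c = (5·(-1/3) − (127/60)·(-2))/(2179/900) = 2310/2179.

m = -0.849, c = 1.060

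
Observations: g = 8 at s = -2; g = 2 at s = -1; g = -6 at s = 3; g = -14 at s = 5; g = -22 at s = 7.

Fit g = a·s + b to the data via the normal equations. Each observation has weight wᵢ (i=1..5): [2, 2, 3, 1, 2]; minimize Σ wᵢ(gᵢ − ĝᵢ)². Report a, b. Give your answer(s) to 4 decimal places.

With design matrix M, MᵀWM = [[160, 22]; [22, 10]] and MᵀWg = [-468, -56]ᵀ.
Determinant 160·10 − 22² = 1116.
a = ((-468)·10 − 22·(-56))/1116 = -862/279; b = (160·(-56) − 22·(-468))/1116 = 334/279.

a = -3.0896, b = 1.1971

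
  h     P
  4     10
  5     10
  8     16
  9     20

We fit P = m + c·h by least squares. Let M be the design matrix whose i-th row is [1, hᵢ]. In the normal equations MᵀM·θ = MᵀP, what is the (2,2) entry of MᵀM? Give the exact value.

186

Row 2 ↔ basis h, column 2 ↔ basis h, so (MᵀM)_{2,2} = Σᵢ (h)·(h) = (4)·(4) + (5)·(5) + (8)·(8) + (9)·(9) = 186.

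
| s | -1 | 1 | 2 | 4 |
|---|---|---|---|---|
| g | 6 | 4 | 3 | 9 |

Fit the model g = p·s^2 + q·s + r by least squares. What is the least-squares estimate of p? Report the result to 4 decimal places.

From the data, Σs^2·s^2 = 274, Σs^2·s = 72, Σs^2 = 22, Σs·s = 22, Σs = 6, Σ1 = 4.
For Xᵀg: Σs^2·g = 166, Σs·g = 40, Σg = 22.
Normal equations: [[274, 72, 22]; [72, 22, 6]; [22, 6, 4]]·[p, q, r]ᵀ = [166, 40, 22]ᵀ.
Inverting the 3×3 Gram matrix, [p, q, r]ᵀ = [2/3, -19/13, 157/39]ᵀ.

p = 0.6667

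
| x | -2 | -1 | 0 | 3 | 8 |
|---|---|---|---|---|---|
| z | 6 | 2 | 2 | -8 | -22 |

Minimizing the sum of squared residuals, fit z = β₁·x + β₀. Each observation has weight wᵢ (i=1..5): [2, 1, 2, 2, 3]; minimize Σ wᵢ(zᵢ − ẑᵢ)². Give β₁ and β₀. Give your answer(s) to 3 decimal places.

With design matrix M, MᵀWM = [[219, 25]; [25, 10]] and MᵀWz = [-602, -64]ᵀ.
Determinant 219·10 − 25² = 1565.
β₁ = ((-602)·10 − 25·(-64))/1565 = -884/313; β₀ = (219·(-64) − 25·(-602))/1565 = 1034/1565.

β₁ = -2.824, β₀ = 0.661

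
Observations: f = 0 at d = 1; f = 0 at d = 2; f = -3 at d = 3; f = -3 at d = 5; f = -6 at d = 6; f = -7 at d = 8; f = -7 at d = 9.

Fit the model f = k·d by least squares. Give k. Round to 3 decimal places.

Forming AᵀA = [[220]] and Aᵀf = [-179]ᵀ gives AᵀA·[k]ᵀ = Aᵀf.
Hence k = -179 / 220 ≈ -0.813636.

k = -0.814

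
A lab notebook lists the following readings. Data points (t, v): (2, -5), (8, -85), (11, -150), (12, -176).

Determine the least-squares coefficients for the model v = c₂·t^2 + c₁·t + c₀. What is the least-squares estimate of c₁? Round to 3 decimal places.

c₁ = -3.899

The normal system AᵀA·[c₂, c₁, c₀]ᵀ = Aᵀv is [[39489, 3579, 333]; [3579, 333, 33]; [333, 33, 4]]·[c₂, c₁, c₀]ᵀ = [-48954, -4452, -416]ᵀ.
Inverting the 3×3 Gram matrix, [c₂, c₁, c₀]ᵀ = [-4817/5116, -19947/5116, 16757/2558]ᵀ.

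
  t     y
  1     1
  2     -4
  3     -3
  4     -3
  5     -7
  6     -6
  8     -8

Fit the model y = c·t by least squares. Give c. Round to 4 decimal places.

Setting ∂/∂c … = 0 gives: 155·c = -163.
(Σt·t = 155, Σt·y = -163.)
Hence c = -163 / 155 ≈ -1.05161.

c = -1.0516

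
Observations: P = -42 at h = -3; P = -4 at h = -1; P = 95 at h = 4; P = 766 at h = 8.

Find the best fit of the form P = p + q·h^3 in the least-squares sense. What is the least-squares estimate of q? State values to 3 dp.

q = 1.500

The normal equations are: 4·p + 548·q = 815;  548·p + 266970·q = 399410.
(Σ1 = 4, Σh^3 = 548, Σh^3·h^3 = 266970, ΣP = 815, Σh^3·P = 399410.)
Eliminating q: 266970·(row 1) − 548·(row 2) gives 767576·p = 266970·815 − 548·399410 = -1296130, so p = -648065/383788.
Then q = (399410 − 548·(-648065/383788))/266970 = 287755/191894.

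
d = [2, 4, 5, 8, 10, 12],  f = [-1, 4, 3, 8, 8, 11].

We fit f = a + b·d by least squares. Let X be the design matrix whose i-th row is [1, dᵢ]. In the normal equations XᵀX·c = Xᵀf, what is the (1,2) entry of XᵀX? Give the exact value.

Row 1 ↔ basis 1, column 2 ↔ basis d, so (XᵀX)_{1,2} = Σᵢ d = (1)·(2) + (1)·(4) + (1)·(5) + (1)·(8) + (1)·(10) + (1)·(12) = 41.

41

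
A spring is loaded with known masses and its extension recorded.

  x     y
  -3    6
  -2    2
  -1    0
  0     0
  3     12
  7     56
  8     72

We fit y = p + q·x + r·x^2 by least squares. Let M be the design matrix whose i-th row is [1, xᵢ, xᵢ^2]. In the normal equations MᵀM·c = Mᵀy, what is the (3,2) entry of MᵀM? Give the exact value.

846

Row 3 ↔ basis x^2, column 2 ↔ basis x, so (MᵀM)_{3,2} = Σᵢ (x^2)·(x) = (9)·(-3) + (4)·(-2) + (1)·(-1) + (0)·(0) + (9)·(3) + (49)·(7) + (64)·(8) = 846.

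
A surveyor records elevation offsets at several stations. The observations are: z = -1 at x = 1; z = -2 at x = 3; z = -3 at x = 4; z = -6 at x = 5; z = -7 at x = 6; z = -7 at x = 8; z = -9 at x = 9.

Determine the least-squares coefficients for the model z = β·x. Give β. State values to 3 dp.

β = -0.983

The normal equations are: 232·β = -228.
Hence β = -228 / 232 ≈ -0.982759.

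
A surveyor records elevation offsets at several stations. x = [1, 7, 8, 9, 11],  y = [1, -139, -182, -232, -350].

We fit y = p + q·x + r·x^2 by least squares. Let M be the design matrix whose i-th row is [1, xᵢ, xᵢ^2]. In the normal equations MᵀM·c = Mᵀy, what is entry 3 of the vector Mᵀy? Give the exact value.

-79600

Entry 3 ↔ basis x^2, so (Mᵀy)_{3} = Σᵢ (x^2)·yᵢ = (1)·(1) + (49)·(-139) + (64)·(-182) + (81)·(-232) + (121)·(-350) = -79600.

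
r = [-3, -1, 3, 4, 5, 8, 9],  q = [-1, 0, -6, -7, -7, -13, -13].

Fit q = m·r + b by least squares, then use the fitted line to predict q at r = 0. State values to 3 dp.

Compute the Gram sums: Σr·r = 205, Σr = 25, Σ1 = 7.
And Σr·q = -299, Σq = -47.
So XᵀX·[m, b]ᵀ = Xᵀq: [[205, 25]; [25, 7]]·[m, b]ᵀ = [-299, -47]ᵀ.
det = 205·7 − 25² = 810.
m = ((-299)·7 − 25·(-47))/810 = -17/15; b = (205·(-47) − 25·(-299))/810 = -8/3.
At r = 0: q̂ = (-17/15)·(0) + (-8/3)·(1) = -8/3.

q̂ = -2.667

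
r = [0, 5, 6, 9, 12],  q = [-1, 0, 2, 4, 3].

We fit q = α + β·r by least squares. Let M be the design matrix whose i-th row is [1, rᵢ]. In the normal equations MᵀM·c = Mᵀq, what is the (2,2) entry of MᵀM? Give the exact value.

286

Row 2 ↔ basis r, column 2 ↔ basis r, so (MᵀM)_{2,2} = Σᵢ (r)·(r) = (0)·(0) + (5)·(5) + (6)·(6) + (9)·(9) + (12)·(12) = 286.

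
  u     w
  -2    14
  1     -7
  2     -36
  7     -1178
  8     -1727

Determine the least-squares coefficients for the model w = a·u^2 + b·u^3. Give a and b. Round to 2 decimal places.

Setting ∂/∂a … = 0 gives: 6530·a + 49576·b = -168345;  49576·a + 379922·b = -1288685.
Eliminating b: 379922·(row 1) − 49576·(row 2) gives 23110884·a = 379922·(-168345) − 49576·(-1288685) = -70121530, so a = -35060765/11555442.
Then b = ((-1288685) − 49576·(-35060765/11555442))/379922 = -34620665/11555442.

a = -3.03, b = -3.00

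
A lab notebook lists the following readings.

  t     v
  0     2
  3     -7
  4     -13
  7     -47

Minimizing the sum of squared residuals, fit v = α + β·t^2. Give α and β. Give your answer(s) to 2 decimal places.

With design matrix M, MᵀM = [[4, 74]; [74, 2738]] and Mᵀv = [-65, -2574]ᵀ.
Eliminating β: 2738·(row 1) − 74·(row 2) gives 5476·α = 2738·(-65) − 74·(-2574) = 12506, so α = 169/74.
Then β = ((-2574) − 74·(169/74))/2738 = -2743/2738.

α = 2.28, β = -1.00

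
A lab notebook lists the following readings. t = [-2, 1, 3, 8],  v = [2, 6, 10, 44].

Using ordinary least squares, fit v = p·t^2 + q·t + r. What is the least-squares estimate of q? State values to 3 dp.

q = 1.264

From the data, Σt^2·t^2 = 4194, Σt^2·t = 532, Σt^2 = 78, Σt·t = 78, Σt = 10, Σ1 = 4.
Moment sums: Σt^2·v = 2920, Σt·v = 384, Σv = 62.
Inverting the 3×3 Gram matrix, [p, q, r]ᵀ = [1351/2810, 3551/2810, 8333/2810]ᵀ.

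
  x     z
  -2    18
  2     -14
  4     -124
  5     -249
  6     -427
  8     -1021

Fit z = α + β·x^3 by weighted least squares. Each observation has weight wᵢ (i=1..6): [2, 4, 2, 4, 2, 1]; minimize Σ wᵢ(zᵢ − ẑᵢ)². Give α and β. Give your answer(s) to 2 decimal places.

α = 2.13, β = -2.00

The normal system AᵀWA·[α, β]ᵀ = AᵀWz is [[15, 1588]; [1588, 426532]]·[α, β]ᵀ = [-3139, -848324]ᵀ.
Determinant 15·426532 − 1588² = 3876236.
α = ((-3139)·426532 − 1588·(-848324))/3876236 = 2063641/969059; β = (15·(-848324) − 1588·(-3139))/3876236 = -1935032/969059.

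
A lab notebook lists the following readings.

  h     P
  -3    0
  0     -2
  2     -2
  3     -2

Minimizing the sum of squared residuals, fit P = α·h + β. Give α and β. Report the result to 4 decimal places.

α = -0.3333, β = -1.3333

From the data, Σh·h = 22, Σh = 2, Σ1 = 4.
And Σh·P = -10, ΣP = -6.
Normal equations: [[22, 2]; [2, 4]]·[α, β]ᵀ = [-10, -6]ᵀ.
Determinant 22·4 − 2² = 84.
α = ((-10)·4 − 2·(-6))/84 = -1/3; β = (22·(-6) − 2·(-10))/84 = -4/3.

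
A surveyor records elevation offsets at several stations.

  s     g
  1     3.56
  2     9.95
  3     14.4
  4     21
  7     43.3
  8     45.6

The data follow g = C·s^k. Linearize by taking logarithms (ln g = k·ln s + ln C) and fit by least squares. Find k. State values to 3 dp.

Let Y = ln g. Fitting Y = k·ln s + ln C by least squares:
Σln s = 7.2034, Σ(ln s)² = 11.7199, Σln g = 16.8671, Σln s·ln g = 24.0192.
Equations: 11.7199·k + 7.2034·ln C = 24.0192;  7.2034·k + 6·ln C = 16.8671.
Solving (det = 18.4301): k = 1.22702, ln C = 1.33807.

k = 1.227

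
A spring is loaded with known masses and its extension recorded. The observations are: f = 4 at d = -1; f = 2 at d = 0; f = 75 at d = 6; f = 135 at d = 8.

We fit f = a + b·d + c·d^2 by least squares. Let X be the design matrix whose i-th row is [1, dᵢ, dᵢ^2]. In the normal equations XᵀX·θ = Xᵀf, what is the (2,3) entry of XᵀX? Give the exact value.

727

Row 2 ↔ basis d, column 3 ↔ basis d^2, so (XᵀX)_{2,3} = Σᵢ (d)·(d^2) = (-1)·(1) + (0)·(0) + (6)·(36) + (8)·(64) = 727.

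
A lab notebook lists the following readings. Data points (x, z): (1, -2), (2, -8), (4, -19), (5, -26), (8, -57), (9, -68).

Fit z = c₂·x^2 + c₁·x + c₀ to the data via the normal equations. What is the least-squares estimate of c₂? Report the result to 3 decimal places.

From the data, Σx^2·x^2 = 11555, Σx^2·x = 1439, Σx^2 = 191, Σx·x = 191, Σx = 29, Σ1 = 6.
Right-hand side: Σx^2·z = -10144, Σx·z = -1292, Σz = -180.
Normal equations: [[11555, 1439, 191]; [1439, 191, 29]; [191, 29, 6]]·[c₂, c₁, c₀]ᵀ = [-10144, -1292, -180]ᵀ.
Solving the 3×3 system (Gaussian elimination) gives c₂ = -2009/3666, c₁ = -50237/18330, c₀ = 2113/3055.

c₂ = -0.548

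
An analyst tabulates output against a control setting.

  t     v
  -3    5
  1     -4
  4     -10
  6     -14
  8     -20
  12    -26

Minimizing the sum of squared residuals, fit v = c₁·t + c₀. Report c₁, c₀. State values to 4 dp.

From the data, Σt·t = 270, Σt = 28, Σ1 = 6.
Moment sums: Σt·v = -615, Σv = -69.
AᵀA·[c₁, c₀]ᵀ = Aᵀv becomes [[270, 28]; [28, 6]]·[c₁, c₀]ᵀ = [-615, -69]ᵀ.
Eliminating c₀: 6·(row 1) − 28·(row 2) gives 836·c₁ = 6·(-615) − 28·(-69) = -1758, so c₁ = -879/418.
Then c₀ = ((-69) − 28·(-879/418))/6 = -705/418.

c₁ = -2.1029, c₀ = -1.6866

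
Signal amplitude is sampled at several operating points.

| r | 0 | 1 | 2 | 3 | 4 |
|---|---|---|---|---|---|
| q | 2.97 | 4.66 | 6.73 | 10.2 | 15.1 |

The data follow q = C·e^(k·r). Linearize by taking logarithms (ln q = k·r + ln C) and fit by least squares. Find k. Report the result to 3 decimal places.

k = 0.404

With ln qᵢ as the transformed response and rᵢ as the regressor:
Σr = 10.0000, Σ(r)² = 30.0000, Σln q = 9.5712, Σr·ln q = 23.1781.
Normal system: [[30.0000, 10.0000]; [10.0000, 5]]·[k, ln C]ᵀ = [23.1781, 9.5712]ᵀ.
Solving (det = 50.0000): k = 0.40356, ln C = 1.10712.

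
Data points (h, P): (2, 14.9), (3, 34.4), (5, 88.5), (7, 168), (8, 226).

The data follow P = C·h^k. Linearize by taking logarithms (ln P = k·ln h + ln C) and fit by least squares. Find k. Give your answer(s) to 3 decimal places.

k = 1.936

With ln Pᵢ as the transformed response and ln hᵢ as the regressor:
Σln h = 7.4265, Σ(ln h)² = 12.3883, Σln P = 21.2669, Σln h·ln P = 34.2170.
Equations: 12.3883·k + 7.4265·ln C = 34.2170;  7.4265·k + 5·ln C = 21.2669.
Slope k = (n·Σln h·ln P − Σln h·Σln P)/(n·Σ(ln h)² − (Σln h)²) = (5·34.2170 − 7.4265·21.2669)/6.7880 = 1.93649; ln C = (Σln P − k·Σln h)/n = 1.37709.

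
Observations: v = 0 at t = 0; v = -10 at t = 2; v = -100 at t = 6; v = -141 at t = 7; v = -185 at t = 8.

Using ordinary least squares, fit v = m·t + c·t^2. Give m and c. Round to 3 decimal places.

m = 1.682, c = -3.099

From the data, Σt·t = 153, Σt·t^2 = 1079, Σt^2·t^2 = 7809.
For Aᵀv: Σt·v = -3087, Σt^2·v = -22389.
Normal equations: [[153, 1079]; [1079, 7809]]·[m, c]ᵀ = [-3087, -22389]ᵀ.
Δ = 153·7809 − 1079² = 30536.
m = ((-3087)·7809 − 1079·(-22389))/30536 = 1167/694; c = (153·(-22389) − 1079·(-3087))/30536 = -2151/694.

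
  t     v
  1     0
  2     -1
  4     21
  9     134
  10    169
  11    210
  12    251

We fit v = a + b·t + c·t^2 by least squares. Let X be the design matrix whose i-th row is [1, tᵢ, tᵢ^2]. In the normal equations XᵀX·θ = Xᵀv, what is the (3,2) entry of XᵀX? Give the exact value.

Row 3 ↔ basis t^2, column 2 ↔ basis t, so (XᵀX)_{3,2} = Σᵢ (t^2)·(t) = (1)·(1) + (4)·(2) + (16)·(4) + (81)·(9) + (100)·(10) + (121)·(11) + (144)·(12) = 4861.

4861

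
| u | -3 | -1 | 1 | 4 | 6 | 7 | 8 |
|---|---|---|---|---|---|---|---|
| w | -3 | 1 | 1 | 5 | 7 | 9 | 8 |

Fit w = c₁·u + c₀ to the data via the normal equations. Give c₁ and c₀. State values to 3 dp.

c₁ = 1.029, c₀ = 0.765

With design matrix A, AᵀA = [[176, 22]; [22, 7]] and Aᵀw = [198, 28]ᵀ.
Determinant 176·7 − 22² = 748.
c₁ = (198·7 − 22·28)/748 = 35/34; c₀ = (176·28 − 22·198)/748 = 13/17.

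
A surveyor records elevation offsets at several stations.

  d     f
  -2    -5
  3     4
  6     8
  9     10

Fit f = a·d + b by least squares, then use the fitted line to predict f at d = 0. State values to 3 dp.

f̂ = -1.326

Entries of XᵀX: Σd·d = 130, Σd = 16, Σ1 = 4.
For Xᵀf: Σd·f = 160, Σf = 17.
XᵀX·[a, b]ᵀ = Xᵀf becomes [[130, 16]; [16, 4]]·[a, b]ᵀ = [160, 17]ᵀ.
Determinant 130·4 − 16² = 264.
a = (160·4 − 16·17)/264 = 46/33; b = (130·17 − 16·160)/264 = -175/132.
At d = 0: f̂ = (46/33)·(0) + (-175/132)·(1) = -175/132.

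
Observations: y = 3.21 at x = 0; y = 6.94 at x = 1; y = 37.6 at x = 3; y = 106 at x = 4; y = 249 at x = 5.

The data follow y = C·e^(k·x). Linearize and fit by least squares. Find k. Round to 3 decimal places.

k = 0.877

With ln yᵢ as the transformed response and xᵢ as the regressor:
AᵀA = [[51.0000, 13.0000]; [13.0000, 5]], rhs = [59.0593, 16.9115]ᵀ  (here Σx = 13.0000, Σ(x)² = 51.0000, Σln y = 16.9115, Σx·ln y = 59.0593).
Solving (det = 86.0000): k = 0.87730, ln C = 1.10132.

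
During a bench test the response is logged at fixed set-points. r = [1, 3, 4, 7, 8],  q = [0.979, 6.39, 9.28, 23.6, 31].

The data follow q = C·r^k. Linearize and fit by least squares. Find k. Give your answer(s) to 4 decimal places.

k = 1.6444

Let Y = ln q. Fitting Y = k·ln r + ln C by least squares:
Σln r = 6.5103, Σ(ln r)² = 11.2394, Σln q = 10.6566, Σln r·ln q = 18.4184.
Equations: 11.2394·k + 6.5103·ln C = 18.4184;  6.5103·k + 5·ln C = 10.6566.
Slope k = (n·Σln r·ln q − Σln r·Σln q)/(n·Σ(ln r)² − (Σln r)²) = (5·18.4184 − 6.5103·10.6566)/13.8136 = 1.64437; ln C = (Σln q − k·Σln r)/n = -0.00974.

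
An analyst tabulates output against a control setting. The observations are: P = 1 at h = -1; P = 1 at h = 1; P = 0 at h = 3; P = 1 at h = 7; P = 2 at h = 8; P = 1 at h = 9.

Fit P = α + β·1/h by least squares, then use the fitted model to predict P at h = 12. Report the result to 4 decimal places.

Compute the Gram sums: Σ1 = 6, Σ1/h = 359/504, Σ1/h·1/h = 548545/254016.
Moment sums: ΣP = 6, Σ1/h·P = 127/252.
So XᵀX·[α, β]ᵀ = XᵀP: [[6, 359/504]; [359/504, 548545/254016]]·[α, β]ᵀ = [6, 127/252]ᵀ.
det = 6·(548545/254016) − (359/504)² = 3162389/254016.
α = (6·(548545/254016) − (359/504)·(127/252))/(3162389/254016) = 3200084/3162389; β = (6·(127/252) − (359/504)·6)/(3162389/254016) = -317520/3162389.
At h = 12: P̂ = (3200084/3162389)·(1) + (-317520/3162389)·(1/12) = 3173624/3162389.

P̂ = 1.0036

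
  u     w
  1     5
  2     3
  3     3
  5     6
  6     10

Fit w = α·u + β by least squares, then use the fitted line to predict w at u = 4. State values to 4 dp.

ŵ = 6.0349

Compute the Gram sums: Σu·u = 75, Σu = 17, Σ1 = 5.
Right-hand side: Σu·w = 110, Σw = 27.
Normal equations: [[75, 17]; [17, 5]]·[α, β]ᵀ = [110, 27]ᵀ.
det = 75·5 − 17² = 86.
α = (110·5 − 17·27)/86 = 91/86; β = (75·27 − 17·110)/86 = 155/86.
At u = 4: ŵ = (91/86)·(4) + (155/86)·(1) = 519/86.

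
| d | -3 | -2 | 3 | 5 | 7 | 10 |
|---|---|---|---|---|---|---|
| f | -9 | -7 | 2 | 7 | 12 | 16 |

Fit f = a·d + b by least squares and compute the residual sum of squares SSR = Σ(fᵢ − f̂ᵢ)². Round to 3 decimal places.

With design matrix A, AᵀA = [[196, 20]; [20, 6]] and Aᵀf = [326, 21]ᵀ.
Eliminating b: 6·(row 1) − 20·(row 2) gives 776·a = 6·326 − 20·21 = 1536, so a = 192/97.
Then b = (21 − 20·(192/97))/6 = -601/194.
Residuals: 7/194, 11/194, -163/194, 39/194, 241/194, -135/194; SSR = 539/194.

SSR = 2.778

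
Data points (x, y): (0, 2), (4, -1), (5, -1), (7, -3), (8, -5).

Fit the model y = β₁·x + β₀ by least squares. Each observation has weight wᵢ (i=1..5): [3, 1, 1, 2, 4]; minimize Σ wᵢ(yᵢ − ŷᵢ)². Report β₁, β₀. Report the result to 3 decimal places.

β₁ = -0.842, β₀ = 2.208

With design matrix M, MᵀWM = [[395, 55]; [55, 11]] and MᵀWy = [-211, -22]ᵀ.
Δ = 395·11 − 55² = 1320.
β₁ = ((-211)·11 − 55·(-22))/1320 = -101/120; β₀ = (395·(-22) − 55·(-211))/1320 = 53/24.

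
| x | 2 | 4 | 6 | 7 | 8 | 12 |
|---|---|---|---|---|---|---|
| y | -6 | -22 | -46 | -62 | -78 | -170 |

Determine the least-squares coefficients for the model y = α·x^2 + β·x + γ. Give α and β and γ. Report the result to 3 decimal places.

The normal equations are: 28801·α + 2871·β + 313·γ = -34542;  2871·α + 313·β + 39·γ = -3474;  313·α + 39·β + 6·γ = -384.
Inverting the 3×3 Gram matrix, [α, β, γ]ᵀ = [-4848/4543, -6516/4543, 4506/4543]ᵀ.

α = -1.067, β = -1.434, γ = 0.992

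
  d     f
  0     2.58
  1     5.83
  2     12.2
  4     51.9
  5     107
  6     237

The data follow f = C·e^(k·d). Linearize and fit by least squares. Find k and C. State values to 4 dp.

Linearized form: ln f = k·d + ln C. From the 6 transformed points,
Σd = 18.0000, Σ(d)² = 82.0000, Σln f = 19.3025, Σd·ln f = 78.7357.
Equations: 82.0000·k + 18.0000·ln C = 78.7357;  18.0000·k + 6·ln C = 19.3025.
Slope k = (n·Σd·ln f − Σd·Σln f)/(n·Σ(d)² − (Σd)²) = (6·78.7357 − 18.0000·19.3025)/168.0000 = 0.74387; ln C = (Σln f − k·Σd)/n = 0.98547, so C = exp(0.98547) = 2.67907.

k = 0.7439, C = 2.6791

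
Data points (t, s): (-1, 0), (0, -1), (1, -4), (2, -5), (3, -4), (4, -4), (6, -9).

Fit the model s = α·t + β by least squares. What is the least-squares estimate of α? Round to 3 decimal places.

α = -1.094

With design matrix M, MᵀM = [[67, 15]; [15, 7]] and Mᵀs = [-96, -27]ᵀ.
Determinant 67·7 − 15² = 244.
α = ((-96)·7 − 15·(-27))/244 = -267/244; β = (67·(-27) − 15·(-96))/244 = -369/244.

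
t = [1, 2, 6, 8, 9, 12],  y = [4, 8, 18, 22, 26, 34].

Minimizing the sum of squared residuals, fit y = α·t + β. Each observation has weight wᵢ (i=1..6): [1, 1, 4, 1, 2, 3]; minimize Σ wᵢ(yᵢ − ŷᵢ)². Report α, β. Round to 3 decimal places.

α = 2.666, β = 1.894

Entries of MᵀWM: Σwᵢ·t·t = 807, Σwᵢ·t = 89, Σwᵢ·1 = 12.
And Σwᵢ·t·y = 2320, Σwᵢ·y = 260.
MᵀWM·[α, β]ᵀ = MᵀWy becomes [[807, 89]; [89, 12]]·[α, β]ᵀ = [2320, 260]ᵀ.
Determinant 807·12 − 89² = 1763.
α = (2320·12 − 89·260)/1763 = 4700/1763; β = (807·260 − 89·2320)/1763 = 3340/1763.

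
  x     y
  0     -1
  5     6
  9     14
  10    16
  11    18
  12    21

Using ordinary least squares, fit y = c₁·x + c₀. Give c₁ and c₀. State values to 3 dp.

The normal system AᵀA·[c₁, c₀]ᵀ = Aᵀy is [[471, 47]; [47, 6]]·[c₁, c₀]ᵀ = [766, 74]ᵀ.
Eliminating c₀: 6·(row 1) − 47·(row 2) gives 617·c₁ = 6·766 − 47·74 = 1118, so c₁ = 1118/617.
Then c₀ = (74 − 47·(1118/617))/6 = -1148/617.

c₁ = 1.812, c₀ = -1.861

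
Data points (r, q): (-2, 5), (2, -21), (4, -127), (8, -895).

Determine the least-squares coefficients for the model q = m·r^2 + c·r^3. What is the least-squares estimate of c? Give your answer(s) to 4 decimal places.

Sums needed: Σr^2·r^2 = 4384, Σr^2·r^3 = 33792, Σr^3·r^3 = 266368.
Moment sums: Σr^2·q = -59376, Σr^3·q = -466576.
Δ = 4384·266368 − 33792² = 25858048.
m = ((-59376)·266368 − 33792·(-466576))/25858048 = -24087/12626; c = (4384·(-466576) − 33792·(-59376))/25858048 = -76241/50504.

c = -1.5096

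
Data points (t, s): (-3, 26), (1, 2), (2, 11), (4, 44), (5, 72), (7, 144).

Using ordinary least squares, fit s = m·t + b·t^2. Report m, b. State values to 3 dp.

m = -0.247, b = 2.949

From the data, Σt·t = 104, Σt·t^2 = 514, Σt^2·t^2 = 3380.
Right-hand side: Σt·s = 1490, Σt^2·s = 9840.
Determinant 104·3380 − 514² = 87324.
m = (1490·3380 − 514·9840)/87324 = -5390/21831; b = (104·9840 − 514·1490)/87324 = 64375/21831.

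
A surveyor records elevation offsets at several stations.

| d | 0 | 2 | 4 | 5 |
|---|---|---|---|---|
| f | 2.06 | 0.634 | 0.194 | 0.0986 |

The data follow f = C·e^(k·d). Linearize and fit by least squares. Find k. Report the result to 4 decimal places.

Linearized form: ln f = k·d + ln C. From the 4 transformed points,
Σd = 11.0000, Σ(d)² = 45.0000, Σln f = -3.6896, Σd·ln f = -19.0544.
Equations: 45.0000·k + 11.0000·ln C = -19.0544;  11.0000·k + 4·ln C = -3.6896.
Slope k = (n·Σd·ln f − Σd·Σln f)/(n·Σ(d)² − (Σd)²) = (4·-19.0544 − 11.0000·-3.6896)/59.0000 = -0.60394; ln C = (Σln f − k·Σd)/n = 0.73843.

k = -0.6039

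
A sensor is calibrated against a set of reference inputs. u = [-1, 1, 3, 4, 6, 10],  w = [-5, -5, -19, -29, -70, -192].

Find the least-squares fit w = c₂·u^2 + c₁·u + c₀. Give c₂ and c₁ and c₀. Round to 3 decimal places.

Setting ∂/∂c₂ … = 0 gives: 11635·c₂ + 1307·c₁ + 163·c₀ = -22365;  1307·c₂ + 163·c₁ + 23·c₀ = -2513;  163·c₂ + 23·c₁ + 6·c₀ = -320.
Row-reducing yields c₂ = -54601/27735, c₁ = 20987/27735, c₀ = -25441/9245.

c₂ = -1.969, c₁ = 0.757, c₀ = -2.752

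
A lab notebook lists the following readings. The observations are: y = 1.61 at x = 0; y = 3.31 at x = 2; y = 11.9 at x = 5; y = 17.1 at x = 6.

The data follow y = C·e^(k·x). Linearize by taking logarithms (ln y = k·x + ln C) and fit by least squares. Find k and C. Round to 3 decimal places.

Taking logs, ln y = k·x + ln C, so regress ln y on x.
AᵀA = [[65.0000, 13.0000]; [13.0000, 4]], rhs = [31.8111, 6.9888]ᵀ  (here Σx = 13.0000, Σ(x)² = 65.0000, Σln y = 6.9888, Σx·ln y = 31.8111).
Δ = 65.0000·4 − (13.0000)² = 91.0000; k = (31.8111·4 − 13.0000·6.9888)/91.0000 = 0.39989, ln C = (65.0000·6.9888 − 13.0000·31.8111)/91.0000 = 0.44756, so C = exp(0.44756) = 1.56449.

k = 0.400, C = 1.564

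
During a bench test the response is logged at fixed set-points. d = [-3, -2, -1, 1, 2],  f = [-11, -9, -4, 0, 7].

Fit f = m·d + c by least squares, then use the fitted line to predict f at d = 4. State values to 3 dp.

Forming XᵀX = [[19, -3]; [-3, 5]] and Xᵀf = [69, -17]ᵀ gives XᵀX·[m, c]ᵀ = Xᵀf.
Determinant 19·5 − (-3)² = 86.
m = (69·5 − (-3)·(-17))/86 = 147/43; c = (19·(-17) − (-3)·69)/86 = -58/43.
At d = 4: f̂ = (147/43)·(4) + (-58/43)·(1) = 530/43.

f̂ = 12.326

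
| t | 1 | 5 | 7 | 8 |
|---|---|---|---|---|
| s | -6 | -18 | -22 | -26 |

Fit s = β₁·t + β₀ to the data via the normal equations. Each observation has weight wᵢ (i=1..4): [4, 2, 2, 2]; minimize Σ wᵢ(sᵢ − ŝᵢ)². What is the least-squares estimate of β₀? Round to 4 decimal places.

β₀ = -3.2963

Sums needed: Σwᵢ·t·t = 280, Σwᵢ·t = 44, Σwᵢ·1 = 10.
Moment sums: Σwᵢ·t·s = -928, Σwᵢ·s = -156.
Determinant 280·10 − 44² = 864.
β₁ = ((-928)·10 − 44·(-156))/864 = -151/54; β₀ = (280·(-156) − 44·(-928))/864 = -89/27.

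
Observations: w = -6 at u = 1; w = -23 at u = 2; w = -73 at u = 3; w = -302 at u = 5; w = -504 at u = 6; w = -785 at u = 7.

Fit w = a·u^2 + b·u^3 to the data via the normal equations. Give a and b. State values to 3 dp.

XᵀX·[a, b]ᵀ = Xᵀw reads: 4420·a + 27984·b = -64914;  27984·a + 180724·b = -418030.
(Σu^2·u^2 = 4420, Σu^2·u^3 = 27984, Σu^3·u^3 = 180724, Σu^2·w = -64914, Σu^3·w = -418030.)
Determinant 4420·180724 − 27984² = 15695824.
a = ((-64914)·180724 − 27984·(-418030))/15695824 = -4170777/1961978; b = (4420·(-418030) − 27984·(-64914))/15695824 = -3892403/1961978.

a = -2.126, b = -1.984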